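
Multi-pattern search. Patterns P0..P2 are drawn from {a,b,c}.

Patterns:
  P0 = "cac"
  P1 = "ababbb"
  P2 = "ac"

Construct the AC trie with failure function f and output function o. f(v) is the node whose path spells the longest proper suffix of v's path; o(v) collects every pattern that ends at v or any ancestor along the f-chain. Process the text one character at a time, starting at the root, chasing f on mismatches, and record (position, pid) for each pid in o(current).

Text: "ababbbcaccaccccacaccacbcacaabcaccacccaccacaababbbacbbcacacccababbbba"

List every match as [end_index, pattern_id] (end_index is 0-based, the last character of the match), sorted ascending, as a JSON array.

Construct AC machine:
Trie nodes:
  n0 'ε': a→4 c→1
  n1 'c': a→2
  n2 'ca': c→3
  n3 'cac': ·  ←P0
  n4 'a': b→5 c→10
  n5 'ab': a→6
  n6 'aba': b→7
  n7 'abab': b→8
  n8 'ababb': b→9
  n9 'ababbb': ·  ←P1
  n10 'ac': ·  ←P2

Failure links (BFS by depth):
  fail(1) 'c': from fail(0)=0 chase 'c': 0 ⇒ 0;  out=∅∪out(0)=∅
  fail(4) 'a': from fail(0)=0 chase 'a': 0 ⇒ 0;  out=∅∪out(0)=∅
  fail(2) 'ca': from fail(1)=0 chase 'a': 0 ⇒ 4;  out=∅∪out(4)=∅
  fail(5) 'ab': from fail(4)=0 chase 'b': 0 ⇒ 0;  out=∅∪out(0)=∅
  fail(10) 'ac': from fail(4)=0 chase 'c': 0 ⇒ 1;  out={2}∪out(1)={2}
  fail(3) 'cac': from fail(2)=4 chase 'c': 4 ⇒ 10;  out={0}∪out(10)={0,2}
  fail(6) 'aba': from fail(5)=0 chase 'a': 0 ⇒ 4;  out=∅∪out(4)=∅
  fail(7) 'abab': from fail(6)=4 chase 'b': 4 ⇒ 5;  out=∅∪out(5)=∅
  fail(8) 'ababb': from fail(7)=5 chase 'b': 5→0 ⇒ 0;  out=∅∪out(0)=∅
  fail(9) 'ababbb': from fail(8)=0 chase 'b': 0 ⇒ 0;  out={1}∪out(0)={1}

Run:
pos 0 'a': at 4
pos 1 'b': at 5
pos 2 'a': at 6
pos 3 'b': at 7
pos 4 'b': at 8
pos 5 'b': at 9  emit P1@[0:5]
pos 6 'c': at 1 (fail-walked)
pos 7 'a': at 2
pos 8 'c': at 3  emit P0@[6:8],P2@[7:8]
pos 9 'c': at 1 (fail-walked)
pos 10 'a': at 2
pos 11 'c': at 3  emit P0@[9:11],P2@[10:11]
pos 12 'c': at 1 (fail-walked)
pos 13 'c': at 1 (fail-walked)
pos 14 'c': at 1 (fail-walked)
pos 15 'a': at 2
pos 16 'c': at 3  emit P0@[14:16],P2@[15:16]
pos 17 'a': at 2 (fail-walked)
pos 18 'c': at 3  emit P0@[16:18],P2@[17:18]
pos 19 'c': at 1 (fail-walked)
pos 20 'a': at 2
pos 21 'c': at 3  emit P0@[19:21],P2@[20:21]
pos 22 'b': at 0 (fail-walked)
pos 23 'c': at 1
pos 24 'a': at 2
pos 25 'c': at 3  emit P0@[23:25],P2@[24:25]
pos 26 'a': at 2 (fail-walked)
pos 27 'a': at 4 (fail-walked)
pos 28 'b': at 5
pos 29 'c': at 1 (fail-walked)
pos 30 'a': at 2
pos 31 'c': at 3  emit P0@[29:31],P2@[30:31]
pos 32 'c': at 1 (fail-walked)
pos 33 'a': at 2
pos 34 'c': at 3  emit P0@[32:34],P2@[33:34]
pos 35 'c': at 1 (fail-walked)
pos 36 'c': at 1 (fail-walked)
pos 37 'a': at 2
pos 38 'c': at 3  emit P0@[36:38],P2@[37:38]
pos 39 'c': at 1 (fail-walked)
pos 40 'a': at 2
pos 41 'c': at 3  emit P0@[39:41],P2@[40:41]
pos 42 'a': at 2 (fail-walked)
pos 43 'a': at 4 (fail-walked)
pos 44 'b': at 5
pos 45 'a': at 6
pos 46 'b': at 7
pos 47 'b': at 8
pos 48 'b': at 9  emit P1@[43:48]
pos 49 'a': at 4 (fail-walked)
pos 50 'c': at 10  emit P2@[49:50]
pos 51 'b': at 0 (fail-walked)
pos 52 'b': at 0
pos 53 'c': at 1
pos 54 'a': at 2
pos 55 'c': at 3  emit P0@[53:55],P2@[54:55]
pos 56 'a': at 2 (fail-walked)
pos 57 'c': at 3  emit P0@[55:57],P2@[56:57]
pos 58 'c': at 1 (fail-walked)
pos 59 'c': at 1 (fail-walked)
pos 60 'a': at 2
pos 61 'b': at 5 (fail-walked)
pos 62 'a': at 6
pos 63 'b': at 7
pos 64 'b': at 8
pos 65 'b': at 9  emit P1@[60:65]
pos 66 'b': at 0 (fail-walked)
pos 67 'a': at 4

All matches (sorted): [[5,1],[8,0],[8,2],[11,0],[11,2],[16,0],[16,2],[18,0],[18,2],[21,0],[21,2],[25,0],[25,2],[31,0],[31,2],[34,0],[34,2],[38,0],[38,2],[41,0],[41,2],[48,1],[50,2],[55,0],[55,2],[57,0],[57,2],[65,1]]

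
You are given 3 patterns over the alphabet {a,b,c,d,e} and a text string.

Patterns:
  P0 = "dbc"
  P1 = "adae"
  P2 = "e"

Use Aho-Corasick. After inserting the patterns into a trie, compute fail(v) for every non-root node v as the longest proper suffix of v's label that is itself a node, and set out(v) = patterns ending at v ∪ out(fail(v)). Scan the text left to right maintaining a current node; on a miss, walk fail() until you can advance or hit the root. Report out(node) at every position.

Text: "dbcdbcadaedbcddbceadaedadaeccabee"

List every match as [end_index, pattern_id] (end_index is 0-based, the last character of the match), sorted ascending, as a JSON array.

Build:
Trie nodes:
  0='ε' goto a→4 d→1 e→8
  1='d' goto b→2
  2='db' goto c→3
  3='dbc' goto ·  [P0 ends]
  4='a' goto d→5
  5='ad' goto a→6
  6='ada' goto e→7
  7='adae' goto ·  [P1 ends]
  8='e' goto ·  [P2 ends]

BFS fail/out derivation:
  n1('d'): parent n0 fail=0; on 'd' 0 → fail=0;  out ∅∪∅=∅
  n4('a'): parent n0 fail=0; on 'a' 0 → fail=0;  out ∅∪∅=∅
  n8('e'): parent n0 fail=0; on 'e' 0 → fail=0;  out {2}∪∅={2}
  n2('db'): parent n1 fail=0; on 'b' 0 → fail=0;  out ∅∪∅=∅
  n5('ad'): parent n4 fail=0; on 'd' 0 → fail=1;  out ∅∪∅=∅
  n3('dbc'): parent n2 fail=0; on 'c' 0 → fail=0;  out {0}∪∅={0}
  n6('ada'): parent n5 fail=1; on 'a' 1→0 → fail=4;  out ∅∪∅=∅
  n7('adae'): parent n6 fail=4; on 'e' 4→0 → fail=8;  out {1}∪{2}={1,2}

Text stream:
pos 0 'd': at 1
pos 1 'b': at 2
pos 2 'c': at 3  ** P0@[0:2]
pos 3 'd': at 1 (via fail)
pos 4 'b': at 2
pos 5 'c': at 3  ** P0@[3:5]
pos 6 'a': at 4 (via fail)
pos 7 'd': at 5
pos 8 'a': at 6
pos 9 'e': at 7  ** P1@[6:9],P2@[9:9]
pos 10 'd': at 1 (via fail)
pos 11 'b': at 2
pos 12 'c': at 3  ** P0@[10:12]
pos 13 'd': at 1 (via fail)
pos 14 'd': at 1 (via fail)
pos 15 'b': at 2
pos 16 'c': at 3  ** P0@[14:16]
pos 17 'e': at 8 (via fail)  ** P2@[17:17]
pos 18 'a': at 4 (via fail)
pos 19 'd': at 5
pos 20 'a': at 6
pos 21 'e': at 7  ** P1@[18:21],P2@[21:21]
pos 22 'd': at 1 (via fail)
pos 23 'a': at 4 (via fail)
pos 24 'd': at 5
pos 25 'a': at 6
pos 26 'e': at 7  ** P1@[23:26],P2@[26:26]
pos 27 'c': at 0 (via fail)
pos 28 'c': at 0
pos 29 'a': at 4
pos 30 'b': at 0 (via fail)
pos 31 'e': at 8  ** P2@[31:31]
pos 32 'e': at 8 (via fail)  ** P2@[32:32]

Matches: [[2,0],[5,0],[9,1],[9,2],[12,0],[16,0],[17,2],[21,1],[21,2],[26,1],[26,2],[31,2],[32,2]]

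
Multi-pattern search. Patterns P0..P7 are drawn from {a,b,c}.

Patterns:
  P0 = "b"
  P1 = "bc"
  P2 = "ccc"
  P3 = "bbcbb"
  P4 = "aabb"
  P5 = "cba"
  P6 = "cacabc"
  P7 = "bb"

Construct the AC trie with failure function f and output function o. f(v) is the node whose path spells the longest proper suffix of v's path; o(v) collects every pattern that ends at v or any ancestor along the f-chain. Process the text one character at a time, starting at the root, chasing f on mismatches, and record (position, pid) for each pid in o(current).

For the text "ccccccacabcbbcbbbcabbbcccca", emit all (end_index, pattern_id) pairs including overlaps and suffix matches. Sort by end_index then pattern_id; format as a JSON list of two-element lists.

Construct AC machine:
Trie nodes:
  0='ε' goto a→10 b→1 c→3
  1='b' goto b→6 c→2  [P0 ends]
  2='bc' goto ·  [P1 ends]
  3='c' goto a→16 b→14 c→4
  4='cc' goto c→5
  5='ccc' goto ·  [P2 ends]
  6='bb' goto c→7  [P7 ends]
  7='bbc' goto b→8
  8='bbcb' goto b→9
  9='bbcbb' goto ·  [P3 ends]
  10='a' goto a→11
  11='aa' goto b→12
  12='aab' goto b→13
  13='aabb' goto ·  [P4 ends]
  14='cb' goto a→15
  15='cba' goto ·  [P5 ends]
  16='ca' goto c→17
  17='cac' goto a→18
  18='caca' goto b→19
  19='cacab' goto c→20
  20='cacabc' goto ·  [P6 ends]

BFS fail/out derivation:
  fail(1) 'b': from fail(0)=0 chase 'b': 0 ⇒ 0;  out={0}∪out(0)={0}
  fail(3) 'c': from fail(0)=0 chase 'c': 0 ⇒ 0;  out=∅∪out(0)=∅
  fail(10) 'a': from fail(0)=0 chase 'a': 0 ⇒ 0;  out=∅∪out(0)=∅
  fail(2) 'bc': from fail(1)=0 chase 'c': 0 ⇒ 3;  out={1}∪out(3)={1}
  fail(4) 'cc': from fail(3)=0 chase 'c': 0 ⇒ 3;  out=∅∪out(3)=∅
  fail(6) 'bb': from fail(1)=0 chase 'b': 0 ⇒ 1;  out={7}∪out(1)={0,7}
  fail(11) 'aa': from fail(10)=0 chase 'a': 0 ⇒ 10;  out=∅∪out(10)=∅
  fail(14) 'cb': from fail(3)=0 chase 'b': 0 ⇒ 1;  out=∅∪out(1)={0}
  fail(16) 'ca': from fail(3)=0 chase 'a': 0 ⇒ 10;  out=∅∪out(10)=∅
  fail(5) 'ccc': from fail(4)=3 chase 'c': 3 ⇒ 4;  out={2}∪out(4)={2}
  fail(7) 'bbc': from fail(6)=1 chase 'c': 1 ⇒ 2;  out=∅∪out(2)={1}
  fail(12) 'aab': from fail(11)=10 chase 'b': 10→0 ⇒ 1;  out=∅∪out(1)={0}
  fail(15) 'cba': from fail(14)=1 chase 'a': 1→0 ⇒ 10;  out={5}∪out(10)={5}
  fail(17) 'cac': from fail(16)=10 chase 'c': 10→0 ⇒ 3;  out=∅∪out(3)=∅
  fail(8) 'bbcb': from fail(7)=2 chase 'b': 2→3 ⇒ 14;  out=∅∪out(14)={0}
  fail(13) 'aabb': from fail(12)=1 chase 'b': 1 ⇒ 6;  out={4}∪out(6)={0,4,7}
  fail(18) 'caca': from fail(17)=3 chase 'a': 3 ⇒ 16;  out=∅∪out(16)=∅
  fail(9) 'bbcbb': from fail(8)=14 chase 'b': 14→1 ⇒ 6;  out={3}∪out(6)={0,3,7}
  fail(19) 'cacab': from fail(18)=16 chase 'b': 16→10→0 ⇒ 1;  out=∅∪out(1)={0}
  fail(20) 'cacabc': from fail(19)=1 chase 'c': 1 ⇒ 2;  out={6}∪out(2)={1,6}

Text stream:
pos 0 'c': at 3
pos 1 'c': at 4
pos 2 'c': at 5  → match P2@[0:2]
pos 3 'c': at 5 (via fail)  → match P2@[1:3]
pos 4 'c': at 5 (via fail)  → match P2@[2:4]
pos 5 'c': at 5 (via fail)  → match P2@[3:5]
pos 6 'a': at 16 (via fail)
pos 7 'c': at 17
pos 8 'a': at 18
pos 9 'b': at 19  → match P0@[9:9]
pos 10 'c': at 20  → match P1@[9:10],P6@[5:10]
pos 11 'b': at 14 (via fail)  → match P0@[11:11]
pos 12 'b': at 6 (via fail)  → match P0@[12:12],P7@[11:12]
pos 13 'c': at 7  → match P1@[12:13]
pos 14 'b': at 8  → match P0@[14:14]
pos 15 'b': at 9  → match P0@[15:15],P3@[11:15],P7@[14:15]
pos 16 'b': at 6 (via fail)  → match P0@[16:16],P7@[15:16]
pos 17 'c': at 7  → match P1@[16:17]
pos 18 'a': at 16 (via fail)
pos 19 'b': at 1 (via fail)  → match P0@[19:19]
pos 20 'b': at 6  → match P0@[20:20],P7@[19:20]
pos 21 'b': at 6 (via fail)  → match P0@[21:21],P7@[20:21]
pos 22 'c': at 7  → match P1@[21:22]
pos 23 'c': at 4 (via fail)
pos 24 'c': at 5  → match P2@[22:24]
pos 25 'c': at 5 (via fail)  → match P2@[23:25]
pos 26 'a': at 16 (via fail)

All matches (sorted): [[2,2],[3,2],[4,2],[5,2],[9,0],[10,1],[10,6],[11,0],[12,0],[12,7],[13,1],[14,0],[15,0],[15,3],[15,7],[16,0],[16,7],[17,1],[19,0],[20,0],[20,7],[21,0],[21,7],[22,1],[24,2],[25,2]]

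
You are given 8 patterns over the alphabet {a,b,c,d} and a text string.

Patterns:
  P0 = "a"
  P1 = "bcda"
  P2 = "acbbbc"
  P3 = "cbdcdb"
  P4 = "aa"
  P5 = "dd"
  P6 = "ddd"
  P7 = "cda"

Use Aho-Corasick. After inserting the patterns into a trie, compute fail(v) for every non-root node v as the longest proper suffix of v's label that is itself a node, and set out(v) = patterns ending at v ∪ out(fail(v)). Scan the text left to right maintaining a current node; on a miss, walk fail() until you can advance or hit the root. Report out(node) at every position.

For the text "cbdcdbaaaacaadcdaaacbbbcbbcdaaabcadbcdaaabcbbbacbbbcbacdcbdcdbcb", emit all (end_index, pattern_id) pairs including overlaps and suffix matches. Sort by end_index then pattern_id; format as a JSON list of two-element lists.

Construct AC machine:
Trie nodes:
  0='ε' goto a→1 b→2 c→11 d→18
  1='a' goto a→17 c→6  ←P0
  2='b' goto c→3
  3='bc' goto d→4
  4='bcd' goto a→5
  5='bcda' goto ·  ←P1
  6='ac' goto b→7
  7='acb' goto b→8
  8='acbb' goto b→9
  9='acbbb' goto c→10
  10='acbbbc' goto ·  ←P2
  11='c' goto b→12 d→21
  12='cb' goto d→13
  13='cbd' goto c→14
  14='cbdc' goto d→15
  15='cbdcd' goto b→16
  16='cbdcdb' goto ·  ←P3
  17='aa' goto ·  ←P4
  18='d' goto d→19
  19='dd' goto d→20  ←P5
  20='ddd' goto ·  ←P6
  21='cd' goto a→22
  22='cda' goto ·  ←P7

BFS fail/out derivation:
  n1('a'): parent n0 fail=0; on 'a' 0 → fail=0;  out {0}∪∅={0}
  n2('b'): parent n0 fail=0; on 'b' 0 → fail=0;  out ∅∪∅=∅
  n11('c'): parent n0 fail=0; on 'c' 0 → fail=0;  out ∅∪∅=∅
  n18('d'): parent n0 fail=0; on 'd' 0 → fail=0;  out ∅∪∅=∅
  n3('bc'): parent n2 fail=0; on 'c' 0 → fail=11;  out ∅∪∅=∅
  n6('ac'): parent n1 fail=0; on 'c' 0 → fail=11;  out ∅∪∅=∅
  n12('cb'): parent n11 fail=0; on 'b' 0 → fail=2;  out ∅∪∅=∅
  n17('aa'): parent n1 fail=0; on 'a' 0 → fail=1;  out {4}∪{0}={0,4}
  n19('dd'): parent n18 fail=0; on 'd' 0 → fail=18;  out {5}∪∅={5}
  n21('cd'): parent n11 fail=0; on 'd' 0 → fail=18;  out ∅∪∅=∅
  n4('bcd'): parent n3 fail=11; on 'd' 11 → fail=21;  out ∅∪∅=∅
  n7('acb'): parent n6 fail=11; on 'b' 11 → fail=12;  out ∅∪∅=∅
  n13('cbd'): parent n12 fail=2; on 'd' 2→0 → fail=18;  out ∅∪∅=∅
  n20('ddd'): parent n19 fail=18; on 'd' 18 → fail=19;  out {6}∪{5}={5,6}
  n22('cda'): parent n21 fail=18; on 'a' 18→0 → fail=1;  out {7}∪{0}={0,7}
  n5('bcda'): parent n4 fail=21; on 'a' 21 → fail=22;  out {1}∪{0,7}={0,1,7}
  n8('acbb'): parent n7 fail=12; on 'b' 12→2→0 → fail=2;  out ∅∪∅=∅
  n14('cbdc'): parent n13 fail=18; on 'c' 18→0 → fail=11;  out ∅∪∅=∅
  n9('acbbb'): parent n8 fail=2; on 'b' 2→0 → fail=2;  out ∅∪∅=∅
  n15('cbdcd'): parent n14 fail=11; on 'd' 11 → fail=21;  out ∅∪∅=∅
  n10('acbbbc'): parent n9 fail=2; on 'c' 2 → fail=3;  out {2}∪∅={2}
  n16('cbdcdb'): parent n15 fail=21; on 'b' 21→18→0 → fail=2;  out {3}∪∅={3}

Run:
i=0 'c': node 0→11
i=1 'b': node 11→12
i=2 'd': node 12→13
i=3 'c': node 13→14
i=4 'd': node 14→15
i=5 'b': node 15→16  → match P3@[0:5]
i=6 'a': node 16→1 ·f  → match P0@[6:6]
i=7 'a': node 1→17  → match P0@[7:7],P4@[6:7]
i=8 'a': node 17→17 ·f  → match P0@[8:8],P4@[7:8]
i=9 'a': node 17→17 ·f  → match P0@[9:9],P4@[8:9]
i=10 'c': node 17→6 ·f
i=11 'a': node 6→1 ·f  → match P0@[11:11]
i=12 'a': node 1→17  → match P0@[12:12],P4@[11:12]
i=13 'd': node 17→18 ·f
i=14 'c': node 18→11 ·f
i=15 'd': node 11→21
i=16 'a': node 21→22  → match P0@[16:16],P7@[14:16]
i=17 'a': node 22→17 ·f  → match P0@[17:17],P4@[16:17]
i=18 'a': node 17→17 ·f  → match P0@[18:18],P4@[17:18]
i=19 'c': node 17→6 ·f
i=20 'b': node 6→7
i=21 'b': node 7→8
i=22 'b': node 8→9
i=23 'c': node 9→10  → match P2@[18:23]
i=24 'b': node 10→12 ·f
i=25 'b': node 12→2 ·f
i=26 'c': node 2→3
i=27 'd': node 3→4
i=28 'a': node 4→5  → match P0@[28:28],P1@[25:28],P7@[26:28]
i=29 'a': node 5→17 ·f  → match P0@[29:29],P4@[28:29]
i=30 'a': node 17→17 ·f  → match P0@[30:30],P4@[29:30]
i=31 'b': node 17→2 ·f
i=32 'c': node 2→3
i=33 'a': node 3→1 ·f  → match P0@[33:33]
i=34 'd': node 1→18 ·f
i=35 'b': node 18→2 ·f
i=36 'c': node 2→3
i=37 'd': node 3→4
i=38 'a': node 4→5  → match P0@[38:38],P1@[35:38],P7@[36:38]
i=39 'a': node 5→17 ·f  → match P0@[39:39],P4@[38:39]
i=40 'a': node 17→17 ·f  → match P0@[40:40],P4@[39:40]
i=41 'b': node 17→2 ·f
i=42 'c': node 2→3
i=43 'b': node 3→12 ·f
i=44 'b': node 12→2 ·f
i=45 'b': node 2→2 ·f
i=46 'a': node 2→1 ·f  → match P0@[46:46]
i=47 'c': node 1→6
i=48 'b': node 6→7
i=49 'b': node 7→8
i=50 'b': node 8→9
i=51 'c': node 9→10  → match P2@[46:51]
i=52 'b': node 10→12 ·f
i=53 'a': node 12→1 ·f  → match P0@[53:53]
i=54 'c': node 1→6
i=55 'd': node 6→21 ·f
i=56 'c': node 21→11 ·f
i=57 'b': node 11→12
i=58 'd': node 12→13
i=59 'c': node 13→14
i=60 'd': node 14→15
i=61 'b': node 15→16  → match P3@[56:61]
i=62 'c': node 16→3 ·f
i=63 'b': node 3→12 ·f

Result: [[5,3],[6,0],[7,0],[7,4],[8,0],[8,4],[9,0],[9,4],[11,0],[12,0],[12,4],[16,0],[16,7],[17,0],[17,4],[18,0],[18,4],[23,2],[28,0],[28,1],[28,7],[29,0],[29,4],[30,0],[30,4],[33,0],[38,0],[38,1],[38,7],[39,0],[39,4],[40,0],[40,4],[46,0],[51,2],[53,0],[61,3]]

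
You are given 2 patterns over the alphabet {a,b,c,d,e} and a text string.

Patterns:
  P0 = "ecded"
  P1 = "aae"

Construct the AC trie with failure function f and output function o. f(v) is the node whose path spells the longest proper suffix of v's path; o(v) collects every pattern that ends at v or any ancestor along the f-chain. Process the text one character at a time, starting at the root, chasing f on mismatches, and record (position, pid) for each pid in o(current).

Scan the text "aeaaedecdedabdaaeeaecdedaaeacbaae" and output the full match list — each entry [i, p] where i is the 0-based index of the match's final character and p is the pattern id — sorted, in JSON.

Build:
Trie (insert patterns):
  0='ε' goto a→6 e→1
  1='e' goto c→2
  2='ec' goto d→3
  3='ecd' goto e→4
  4='ecde' goto d→5
  5='ecded' goto ·  ←P0
  6='a' goto a→7
  7='aa' goto e→8
  8='aae' goto ·  ←P1

BFS fail/out derivation:
  fail(1) 'e': from fail(0)=0 chase 'e': 0 ⇒ 0;  out=∅∪out(0)=∅
  fail(6) 'a': from fail(0)=0 chase 'a': 0 ⇒ 0;  out=∅∪out(0)=∅
  fail(2) 'ec': from fail(1)=0 chase 'c': 0 ⇒ 0;  out=∅∪out(0)=∅
  fail(7) 'aa': from fail(6)=0 chase 'a': 0 ⇒ 6;  out=∅∪out(6)=∅
  fail(3) 'ecd': from fail(2)=0 chase 'd': 0 ⇒ 0;  out=∅∪out(0)=∅
  fail(8) 'aae': from fail(7)=6 chase 'e': 6→0 ⇒ 1;  out={1}∪out(1)={1}
  fail(4) 'ecde': from fail(3)=0 chase 'e': 0 ⇒ 1;  out=∅∪out(1)=∅
  fail(5) 'ecded': from fail(4)=1 chase 'd': 1→0 ⇒ 0;  out={0}∪out(0)={0}

Text stream:
i=0 'a': node 0→6
i=1 'e': node 6→1 (via fail)
i=2 'a': node 1→6 (via fail)
i=3 'a': node 6→7
i=4 'e': node 7→8  ** P1@[2:4]
i=5 'd': node 8→0 (via fail)
i=6 'e': node 0→1
i=7 'c': node 1→2
i=8 'd': node 2→3
i=9 'e': node 3→4
i=10 'd': node 4→5  ** P0@[6:10]
i=11 'a': node 5→6 (via fail)
i=12 'b': node 6→0 (via fail)
i=13 'd': node 0→0
i=14 'a': node 0→6
i=15 'a': node 6→7
i=16 'e': node 7→8  ** P1@[14:16]
i=17 'e': node 8→1 (via fail)
i=18 'a': node 1→6 (via fail)
i=19 'e': node 6→1 (via fail)
i=20 'c': node 1→2
i=21 'd': node 2→3
i=22 'e': node 3→4
i=23 'd': node 4→5  ** P0@[19:23]
i=24 'a': node 5→6 (via fail)
i=25 'a': node 6→7
i=26 'e': node 7→8  ** P1@[24:26]
i=27 'a': node 8→6 (via fail)
i=28 'c': node 6→0 (via fail)
i=29 'b': node 0→0
i=30 'a': node 0→6
i=31 'a': node 6→7
i=32 'e': node 7→8  ** P1@[30:32]

All matches (sorted): [[4,1],[10,0],[16,1],[23,0],[26,1],[32,1]]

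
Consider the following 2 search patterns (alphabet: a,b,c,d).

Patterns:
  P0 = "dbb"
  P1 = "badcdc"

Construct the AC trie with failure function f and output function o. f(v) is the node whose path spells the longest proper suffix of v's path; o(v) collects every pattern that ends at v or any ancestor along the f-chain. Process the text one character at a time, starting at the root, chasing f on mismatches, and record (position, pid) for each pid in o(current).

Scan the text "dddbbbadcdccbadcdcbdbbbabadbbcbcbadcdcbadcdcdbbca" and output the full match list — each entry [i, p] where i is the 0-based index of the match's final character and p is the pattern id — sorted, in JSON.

Build automaton:
Trie (insert patterns):
  0='ε' goto b→4 d→1
  1='d' goto b→2
  2='db' goto b→3
  3='dbb' goto ·  ←P0
  4='b' goto a→5
  5='ba' goto d→6
  6='bad' goto c→7
  7='badc' goto d→8
  8='badcd' goto c→9
  9='badcdc' goto ·  ←P1

Failure links (BFS by depth):
  fail(1) 'd': from fail(0)=0 chase 'd': 0 ⇒ 0;  out=∅∪out(0)=∅
  fail(4) 'b': from fail(0)=0 chase 'b': 0 ⇒ 0;  out=∅∪out(0)=∅
  fail(2) 'db': from fail(1)=0 chase 'b': 0 ⇒ 4;  out=∅∪out(4)=∅
  fail(5) 'ba': from fail(4)=0 chase 'a': 0 ⇒ 0;  out=∅∪out(0)=∅
  fail(3) 'dbb': from fail(2)=4 chase 'b': 4→0 ⇒ 4;  out={0}∪out(4)={0}
  fail(6) 'bad': from fail(5)=0 chase 'd': 0 ⇒ 1;  out=∅∪out(1)=∅
  fail(7) 'badc': from fail(6)=1 chase 'c': 1→0 ⇒ 0;  out=∅∪out(0)=∅
  fail(8) 'badcd': from fail(7)=0 chase 'd': 0 ⇒ 1;  out=∅∪out(1)=∅
  fail(9) 'badcdc': from fail(8)=1 chase 'c': 1→0 ⇒ 0;  out={1}∪out(0)={1}

Scan:
[0] read 'd'  n0⇒n1
[1] read 'd'  n1⇒n1 (fail-walked)
[2] read 'd'  n1⇒n1 (fail-walked)
[3] read 'b'  n1⇒n2
[4] read 'b'  n2⇒n3  → match P0@[2:4]
[5] read 'b'  n3⇒n4 (fail-walked)
[6] read 'a'  n4⇒n5
[7] read 'd'  n5⇒n6
[8] read 'c'  n6⇒n7
[9] read 'd'  n7⇒n8
[10] read 'c'  n8⇒n9  → match P1@[5:10]
[11] read 'c'  n9⇒n0 (fail-walked)
[12] read 'b'  n0⇒n4
[13] read 'a'  n4⇒n5
[14] read 'd'  n5⇒n6
[15] read 'c'  n6⇒n7
[16] read 'd'  n7⇒n8
[17] read 'c'  n8⇒n9  → match P1@[12:17]
[18] read 'b'  n9⇒n4 (fail-walked)
[19] read 'd'  n4⇒n1 (fail-walked)
[20] read 'b'  n1⇒n2
[21] read 'b'  n2⇒n3  → match P0@[19:21]
[22] read 'b'  n3⇒n4 (fail-walked)
[23] read 'a'  n4⇒n5
[24] read 'b'  n5⇒n4 (fail-walked)
[25] read 'a'  n4⇒n5
[26] read 'd'  n5⇒n6
[27] read 'b'  n6⇒n2 (fail-walked)
[28] read 'b'  n2⇒n3  → match P0@[26:28]
[29] read 'c'  n3⇒n0 (fail-walked)
[30] read 'b'  n0⇒n4
[31] read 'c'  n4⇒n0 (fail-walked)
[32] read 'b'  n0⇒n4
[33] read 'a'  n4⇒n5
[34] read 'd'  n5⇒n6
[35] read 'c'  n6⇒n7
[36] read 'd'  n7⇒n8
[37] read 'c'  n8⇒n9  → match P1@[32:37]
[38] read 'b'  n9⇒n4 (fail-walked)
[39] read 'a'  n4⇒n5
[40] read 'd'  n5⇒n6
[41] read 'c'  n6⇒n7
[42] read 'd'  n7⇒n8
[43] read 'c'  n8⇒n9  → match P1@[38:43]
[44] read 'd'  n9⇒n1 (fail-walked)
[45] read 'b'  n1⇒n2
[46] read 'b'  n2⇒n3  → match P0@[44:46]
[47] read 'c'  n3⇒n0 (fail-walked)
[48] read 'a'  n0⇒n0

All matches (sorted): [[4,0],[10,1],[17,1],[21,0],[28,0],[37,1],[43,1],[46,0]]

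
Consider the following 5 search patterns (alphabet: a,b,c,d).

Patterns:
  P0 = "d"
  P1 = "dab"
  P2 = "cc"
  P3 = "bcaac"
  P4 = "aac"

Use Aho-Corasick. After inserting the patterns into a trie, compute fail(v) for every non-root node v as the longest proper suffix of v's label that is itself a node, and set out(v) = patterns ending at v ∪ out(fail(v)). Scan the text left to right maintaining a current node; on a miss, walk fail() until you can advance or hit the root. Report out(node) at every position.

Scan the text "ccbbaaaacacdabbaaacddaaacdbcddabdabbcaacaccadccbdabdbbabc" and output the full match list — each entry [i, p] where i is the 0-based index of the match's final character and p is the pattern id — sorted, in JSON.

Build:
Trie nodes:
  n0 'ε': a→11 b→6 c→4 d→1
  n1 'd': a→2  ←P0
  n2 'da': b→3
  n3 'dab': ·  ←P1
  n4 'c': c→5
  n5 'cc': ·  ←P2
  n6 'b': c→7
  n7 'bc': a→8
  n8 'bca': a→9
  n9 'bcaa': c→10
  n10 'bcaac': ·  ←P3
  n11 'a': a→12
  n12 'aa': c→13
  n13 'aac': ·  ←P4

Failure links (BFS by depth):
  fail(1) 'd': from fail(0)=0 chase 'd': 0 ⇒ 0;  out={0}∪out(0)={0}
  fail(4) 'c': from fail(0)=0 chase 'c': 0 ⇒ 0;  out=∅∪out(0)=∅
  fail(6) 'b': from fail(0)=0 chase 'b': 0 ⇒ 0;  out=∅∪out(0)=∅
  fail(11) 'a': from fail(0)=0 chase 'a': 0 ⇒ 0;  out=∅∪out(0)=∅
  fail(2) 'da': from fail(1)=0 chase 'a': 0 ⇒ 11;  out=∅∪out(11)=∅
  fail(5) 'cc': from fail(4)=0 chase 'c': 0 ⇒ 4;  out={2}∪out(4)={2}
  fail(7) 'bc': from fail(6)=0 chase 'c': 0 ⇒ 4;  out=∅∪out(4)=∅
  fail(12) 'aa': from fail(11)=0 chase 'a': 0 ⇒ 11;  out=∅∪out(11)=∅
  fail(3) 'dab': from fail(2)=11 chase 'b': 11→0 ⇒ 6;  out={1}∪out(6)={1}
  fail(8) 'bca': from fail(7)=4 chase 'a': 4→0 ⇒ 11;  out=∅∪out(11)=∅
  fail(13) 'aac': from fail(12)=11 chase 'c': 11→0 ⇒ 4;  out={4}∪out(4)={4}
  fail(9) 'bcaa': from fail(8)=11 chase 'a': 11 ⇒ 12;  out=∅∪out(12)=∅
  fail(10) 'bcaac': from fail(9)=12 chase 'c': 12 ⇒ 13;  out={3}∪out(13)={3,4}

Text stream:
pos 0 'c': at 4
pos 1 'c': at 5  → match P2@[0:1]
pos 2 'b': at 6 (fail-walked)
pos 3 'b': at 6 (fail-walked)
pos 4 'a': at 11 (fail-walked)
pos 5 'a': at 12
pos 6 'a': at 12 (fail-walked)
pos 7 'a': at 12 (fail-walked)
pos 8 'c': at 13  → match P4@[6:8]
pos 9 'a': at 11 (fail-walked)
pos 10 'c': at 4 (fail-walked)
pos 11 'd': at 1 (fail-walked)  → match P0@[11:11]
pos 12 'a': at 2
pos 13 'b': at 3  → match P1@[11:13]
pos 14 'b': at 6 (fail-walked)
pos 15 'a': at 11 (fail-walked)
pos 16 'a': at 12
pos 17 'a': at 12 (fail-walked)
pos 18 'c': at 13  → match P4@[16:18]
pos 19 'd': at 1 (fail-walked)  → match P0@[19:19]
pos 20 'd': at 1 (fail-walked)  → match P0@[20:20]
pos 21 'a': at 2
pos 22 'a': at 12 (fail-walked)
pos 23 'a': at 12 (fail-walked)
pos 24 'c': at 13  → match P4@[22:24]
pos 25 'd': at 1 (fail-walked)  → match P0@[25:25]
pos 26 'b': at 6 (fail-walked)
pos 27 'c': at 7
pos 28 'd': at 1 (fail-walked)  → match P0@[28:28]
pos 29 'd': at 1 (fail-walked)  → match P0@[29:29]
pos 30 'a': at 2
pos 31 'b': at 3  → match P1@[29:31]
pos 32 'd': at 1 (fail-walked)  → match P0@[32:32]
pos 33 'a': at 2
pos 34 'b': at 3  → match P1@[32:34]
pos 35 'b': at 6 (fail-walked)
pos 36 'c': at 7
pos 37 'a': at 8
pos 38 'a': at 9
pos 39 'c': at 10  → match P3@[35:39],P4@[37:39]
pos 40 'a': at 11 (fail-walked)
pos 41 'c': at 4 (fail-walked)
pos 42 'c': at 5  → match P2@[41:42]
pos 43 'a': at 11 (fail-walked)
pos 44 'd': at 1 (fail-walked)  → match P0@[44:44]
pos 45 'c': at 4 (fail-walked)
pos 46 'c': at 5  → match P2@[45:46]
pos 47 'b': at 6 (fail-walked)
pos 48 'd': at 1 (fail-walked)  → match P0@[48:48]
pos 49 'a': at 2
pos 50 'b': at 3  → match P1@[48:50]
pos 51 'd': at 1 (fail-walked)  → match P0@[51:51]
pos 52 'b': at 6 (fail-walked)
pos 53 'b': at 6 (fail-walked)
pos 54 'a': at 11 (fail-walked)
pos 55 'b': at 6 (fail-walked)
pos 56 'c': at 7

Matches: [[1,2],[8,4],[11,0],[13,1],[18,4],[19,0],[20,0],[24,4],[25,0],[28,0],[29,0],[31,1],[32,0],[34,1],[39,3],[39,4],[42,2],[44,0],[46,2],[48,0],[50,1],[51,0]]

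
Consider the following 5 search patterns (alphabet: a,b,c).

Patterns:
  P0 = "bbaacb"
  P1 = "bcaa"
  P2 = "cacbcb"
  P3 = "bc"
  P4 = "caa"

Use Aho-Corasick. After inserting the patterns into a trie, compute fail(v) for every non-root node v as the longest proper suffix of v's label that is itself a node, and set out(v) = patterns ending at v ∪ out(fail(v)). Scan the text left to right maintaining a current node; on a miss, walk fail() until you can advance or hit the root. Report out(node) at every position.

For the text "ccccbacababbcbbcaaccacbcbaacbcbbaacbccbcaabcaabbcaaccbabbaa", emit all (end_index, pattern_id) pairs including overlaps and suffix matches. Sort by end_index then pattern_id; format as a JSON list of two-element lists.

Build:
Trie nodes:
  0='ε' goto b→1 c→10
  1='b' goto b→2 c→7
  2='bb' goto a→3
  3='bba' goto a→4
  4='bbaa' goto c→5
  5='bbaac' goto b→6
  6='bbaacb' goto ·  ←P0
  7='bc' goto a→8  ←P3
  8='bca' goto a→9
  9='bcaa' goto ·  ←P1
  10='c' goto a→11
  11='ca' goto a→16 c→12
  12='cac' goto b→13
  13='cacb' goto c→14
  14='cacbc' goto b→15
  15='cacbcb' goto ·  ←P2
  16='caa' goto ·  ←P4

Failure links (BFS by depth):
  fail(1) 'b': from fail(0)=0 chase 'b': 0 ⇒ 0;  out=∅∪out(0)=∅
  fail(10) 'c': from fail(0)=0 chase 'c': 0 ⇒ 0;  out=∅∪out(0)=∅
  fail(2) 'bb': from fail(1)=0 chase 'b': 0 ⇒ 1;  out=∅∪out(1)=∅
  fail(7) 'bc': from fail(1)=0 chase 'c': 0 ⇒ 10;  out={3}∪out(10)={3}
  fail(11) 'ca': from fail(10)=0 chase 'a': 0 ⇒ 0;  out=∅∪out(0)=∅
  fail(3) 'bba': from fail(2)=1 chase 'a': 1→0 ⇒ 0;  out=∅∪out(0)=∅
  fail(8) 'bca': from fail(7)=10 chase 'a': 10 ⇒ 11;  out=∅∪out(11)=∅
  fail(12) 'cac': from fail(11)=0 chase 'c': 0 ⇒ 10;  out=∅∪out(10)=∅
  fail(16) 'caa': from fail(11)=0 chase 'a': 0 ⇒ 0;  out={4}∪out(0)={4}
  fail(4) 'bbaa': from fail(3)=0 chase 'a': 0 ⇒ 0;  out=∅∪out(0)=∅
  fail(9) 'bcaa': from fail(8)=11 chase 'a': 11 ⇒ 16;  out={1}∪out(16)={1,4}
  fail(13) 'cacb': from fail(12)=10 chase 'b': 10→0 ⇒ 1;  out=∅∪out(1)=∅
  fail(5) 'bbaac': from fail(4)=0 chase 'c': 0 ⇒ 10;  out=∅∪out(10)=∅
  fail(14) 'cacbc': from fail(13)=1 chase 'c': 1 ⇒ 7;  out=∅∪out(7)={3}
  fail(6) 'bbaacb': from fail(5)=10 chase 'b': 10→0 ⇒ 1;  out={0}∪out(1)={0}
  fail(15) 'cacbcb': from fail(14)=7 chase 'b': 7→10→0 ⇒ 1;  out={2}∪out(1)={2}

Run:
i=0 'c': node 0→10
i=1 'c': node 10→10 (via fail)
i=2 'c': node 10→10 (via fail)
i=3 'c': node 10→10 (via fail)
i=4 'b': node 10→1 (via fail)
i=5 'a': node 1→0 (via fail)
i=6 'c': node 0→10
i=7 'a': node 10→11
i=8 'b': node 11→1 (via fail)
i=9 'a': node 1→0 (via fail)
i=10 'b': node 0→1
i=11 'b': node 1→2
i=12 'c': node 2→7 (via fail)  emit P3@[11:12]
i=13 'b': node 7→1 (via fail)
i=14 'b': node 1→2
i=15 'c': node 2→7 (via fail)  emit P3@[14:15]
i=16 'a': node 7→8
i=17 'a': node 8→9  emit P1@[14:17],P4@[15:17]
i=18 'c': node 9→10 (via fail)
i=19 'c': node 10→10 (via fail)
i=20 'a': node 10→11
i=21 'c': node 11→12
i=22 'b': node 12→13
i=23 'c': node 13→14  emit P3@[22:23]
i=24 'b': node 14→15  emit P2@[19:24]
i=25 'a': node 15→0 (via fail)
i=26 'a': node 0→0
i=27 'c': node 0→10
i=28 'b': node 10→1 (via fail)
i=29 'c': node 1→7  emit P3@[28:29]
i=30 'b': node 7→1 (via fail)
i=31 'b': node 1→2
i=32 'a': node 2→3
i=33 'a': node 3→4
i=34 'c': node 4→5
i=35 'b': node 5→6  emit P0@[30:35]
i=36 'c': node 6→7 (via fail)  emit P3@[35:36]
i=37 'c': node 7→10 (via fail)
i=38 'b': node 10→1 (via fail)
i=39 'c': node 1→7  emit P3@[38:39]
i=40 'a': node 7→8
i=41 'a': node 8→9  emit P1@[38:41],P4@[39:41]
i=42 'b': node 9→1 (via fail)
i=43 'c': node 1→7  emit P3@[42:43]
i=44 'a': node 7→8
i=45 'a': node 8→9  emit P1@[42:45],P4@[43:45]
i=46 'b': node 9→1 (via fail)
i=47 'b': node 1→2
i=48 'c': node 2→7 (via fail)  emit P3@[47:48]
i=49 'a': node 7→8
i=50 'a': node 8→9  emit P1@[47:50],P4@[48:50]
i=51 'c': node 9→10 (via fail)
i=52 'c': node 10→10 (via fail)
i=53 'b': node 10→1 (via fail)
i=54 'a': node 1→0 (via fail)
i=55 'b': node 0→1
i=56 'b': node 1→2
i=57 'a': node 2→3
i=58 'a': node 3→4

All matches (sorted): [[12,3],[15,3],[17,1],[17,4],[23,3],[24,2],[29,3],[35,0],[36,3],[39,3],[41,1],[41,4],[43,3],[45,1],[45,4],[48,3],[50,1],[50,4]]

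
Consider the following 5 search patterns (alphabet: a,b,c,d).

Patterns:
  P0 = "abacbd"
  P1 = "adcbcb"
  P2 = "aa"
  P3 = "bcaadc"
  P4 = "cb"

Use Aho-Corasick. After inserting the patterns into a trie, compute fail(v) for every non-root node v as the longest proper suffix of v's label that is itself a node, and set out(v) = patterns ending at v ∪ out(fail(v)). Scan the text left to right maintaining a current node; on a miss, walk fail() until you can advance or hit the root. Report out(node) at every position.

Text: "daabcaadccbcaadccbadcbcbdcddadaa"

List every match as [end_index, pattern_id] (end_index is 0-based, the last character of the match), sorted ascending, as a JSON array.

Construct AC machine:
Trie (insert patterns):
  0='ε' goto a→1 b→13 c→19
  1='a' goto a→12 b→2 d→7
  2='ab' goto a→3
  3='aba' goto c→4
  4='abac' goto b→5
  5='abacb' goto d→6
  6='abacbd' goto ·  [P0 ends]
  7='ad' goto c→8
  8='adc' goto b→9
  9='adcb' goto c→10
  10='adcbc' goto b→11
  11='adcbcb' goto ·  [P1 ends]
  12='aa' goto ·  [P2 ends]
  13='b' goto c→14
  14='bc' goto a→15
  15='bca' goto a→16
  16='bcaa' goto d→17
  17='bcaad' goto c→18
  18='bcaadc' goto ·  [P3 ends]
  19='c' goto b→20
  20='cb' goto ·  [P4 ends]

Failure links (BFS by depth):
  fail(1) 'a': from fail(0)=0 chase 'a': 0 ⇒ 0;  out=∅∪out(0)=∅
  fail(13) 'b': from fail(0)=0 chase 'b': 0 ⇒ 0;  out=∅∪out(0)=∅
  fail(19) 'c': from fail(0)=0 chase 'c': 0 ⇒ 0;  out=∅∪out(0)=∅
  fail(2) 'ab': from fail(1)=0 chase 'b': 0 ⇒ 13;  out=∅∪out(13)=∅
  fail(7) 'ad': from fail(1)=0 chase 'd': 0 ⇒ 0;  out=∅∪out(0)=∅
  fail(12) 'aa': from fail(1)=0 chase 'a': 0 ⇒ 1;  out={2}∪out(1)={2}
  fail(14) 'bc': from fail(13)=0 chase 'c': 0 ⇒ 19;  out=∅∪out(19)=∅
  fail(20) 'cb': from fail(19)=0 chase 'b': 0 ⇒ 13;  out={4}∪out(13)={4}
  fail(3) 'aba': from fail(2)=13 chase 'a': 13→0 ⇒ 1;  out=∅∪out(1)=∅
  fail(8) 'adc': from fail(7)=0 chase 'c': 0 ⇒ 19;  out=∅∪out(19)=∅
  fail(15) 'bca': from fail(14)=19 chase 'a': 19→0 ⇒ 1;  out=∅∪out(1)=∅
  fail(4) 'abac': from fail(3)=1 chase 'c': 1→0 ⇒ 19;  out=∅∪out(19)=∅
  fail(9) 'adcb': from fail(8)=19 chase 'b': 19 ⇒ 20;  out=∅∪out(20)={4}
  fail(16) 'bcaa': from fail(15)=1 chase 'a': 1 ⇒ 12;  out=∅∪out(12)={2}
  fail(5) 'abacb': from fail(4)=19 chase 'b': 19 ⇒ 20;  out=∅∪out(20)={4}
  fail(10) 'adcbc': from fail(9)=20 chase 'c': 20→13 ⇒ 14;  out=∅∪out(14)=∅
  fail(17) 'bcaad': from fail(16)=12 chase 'd': 12→1 ⇒ 7;  out=∅∪out(7)=∅
  fail(6) 'abacbd': from fail(5)=20 chase 'd': 20→13→0 ⇒ 0;  out={0}∪out(0)={0}
  fail(11) 'adcbcb': from fail(10)=14 chase 'b': 14→19 ⇒ 20;  out={1}∪out(20)={1,4}
  fail(18) 'bcaadc': from fail(17)=7 chase 'c': 7 ⇒ 8;  out={3}∪out(8)={3}

Run:
pos 0 'd': at 0
pos 1 'a': at 1
pos 2 'a': at 12  → match P2@[1:2]
pos 3 'b': at 2 ·f
pos 4 'c': at 14 ·f
pos 5 'a': at 15
pos 6 'a': at 16  → match P2@[5:6]
pos 7 'd': at 17
pos 8 'c': at 18  → match P3@[3:8]
pos 9 'c': at 19 ·f
pos 10 'b': at 20  → match P4@[9:10]
pos 11 'c': at 14 ·f
pos 12 'a': at 15
pos 13 'a': at 16  → match P2@[12:13]
pos 14 'd': at 17
pos 15 'c': at 18  → match P3@[10:15]
pos 16 'c': at 19 ·f
pos 17 'b': at 20  → match P4@[16:17]
pos 18 'a': at 1 ·f
pos 19 'd': at 7
pos 20 'c': at 8
pos 21 'b': at 9  → match P4@[20:21]
pos 22 'c': at 10
pos 23 'b': at 11  → match P1@[18:23],P4@[22:23]
pos 24 'd': at 0 ·f
pos 25 'c': at 19
pos 26 'd': at 0 ·f
pos 27 'd': at 0
pos 28 'a': at 1
pos 29 'd': at 7
pos 30 'a': at 1 ·f
pos 31 'a': at 12  → match P2@[30:31]

Matches: [[2,2],[6,2],[8,3],[10,4],[13,2],[15,3],[17,4],[21,4],[23,1],[23,4],[31,2]]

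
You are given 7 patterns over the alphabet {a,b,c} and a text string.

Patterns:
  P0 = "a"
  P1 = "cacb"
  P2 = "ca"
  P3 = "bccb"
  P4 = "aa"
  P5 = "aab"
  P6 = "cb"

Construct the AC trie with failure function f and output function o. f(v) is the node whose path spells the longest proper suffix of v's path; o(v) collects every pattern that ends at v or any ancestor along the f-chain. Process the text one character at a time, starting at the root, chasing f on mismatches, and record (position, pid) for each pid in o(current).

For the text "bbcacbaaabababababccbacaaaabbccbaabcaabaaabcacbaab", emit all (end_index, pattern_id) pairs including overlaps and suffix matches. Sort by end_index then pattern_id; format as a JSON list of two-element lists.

Build:
Trie nodes:
  0='ε' goto a→1 b→6 c→2
  1='a' goto a→10  [P0 ends]
  2='c' goto a→3 b→12
  3='ca' goto c→4  [P2 ends]
  4='cac' goto b→5
  5='cacb' goto ·  [P1 ends]
  6='b' goto c→7
  7='bc' goto c→8
  8='bcc' goto b→9
  9='bccb' goto ·  [P3 ends]
  10='aa' goto b→11  [P4 ends]
  11='aab' goto ·  [P5 ends]
  12='cb' goto ·  [P6 ends]

Failure links (BFS by depth):
  n1('a'): parent n0 fail=0; on 'a' 0 → fail=0;  out {0}∪∅={0}
  n2('c'): parent n0 fail=0; on 'c' 0 → fail=0;  out ∅∪∅=∅
  n6('b'): parent n0 fail=0; on 'b' 0 → fail=0;  out ∅∪∅=∅
  n3('ca'): parent n2 fail=0; on 'a' 0 → fail=1;  out {2}∪{0}={0,2}
  n7('bc'): parent n6 fail=0; on 'c' 0 → fail=2;  out ∅∪∅=∅
  n10('aa'): parent n1 fail=0; on 'a' 0 → fail=1;  out {4}∪{0}={0,4}
  n12('cb'): parent n2 fail=0; on 'b' 0 → fail=6;  out {6}∪∅={6}
  n4('cac'): parent n3 fail=1; on 'c' 1→0 → fail=2;  out ∅∪∅=∅
  n8('bcc'): parent n7 fail=2; on 'c' 2→0 → fail=2;  out ∅∪∅=∅
  n11('aab'): parent n10 fail=1; on 'b' 1→0 → fail=6;  out {5}∪∅={5}
  n5('cacb'): parent n4 fail=2; on 'b' 2 → fail=12;  out {1}∪{6}={1,6}
  n9('bccb'): parent n8 fail=2; on 'b' 2 → fail=12;  out {3}∪{6}={3,6}

Text stream:
i=0 'b': node 0→6
i=1 'b': node 6→6 (via fail)
i=2 'c': node 6→7
i=3 'a': node 7→3 (via fail)  emit P0@[3:3],P2@[2:3]
i=4 'c': node 3→4
i=5 'b': node 4→5  emit P1@[2:5],P6@[4:5]
i=6 'a': node 5→1 (via fail)  emit P0@[6:6]
i=7 'a': node 1→10  emit P0@[7:7],P4@[6:7]
i=8 'a': node 10→10 (via fail)  emit P0@[8:8],P4@[7:8]
i=9 'b': node 10→11  emit P5@[7:9]
i=10 'a': node 11→1 (via fail)  emit P0@[10:10]
i=11 'b': node 1→6 (via fail)
i=12 'a': node 6→1 (via fail)  emit P0@[12:12]
i=13 'b': node 1→6 (via fail)
i=14 'a': node 6→1 (via fail)  emit P0@[14:14]
i=15 'b': node 1→6 (via fail)
i=16 'a': node 6→1 (via fail)  emit P0@[16:16]
i=17 'b': node 1→6 (via fail)
i=18 'c': node 6→7
i=19 'c': node 7→8
i=20 'b': node 8→9  emit P3@[17:20],P6@[19:20]
i=21 'a': node 9→1 (via fail)  emit P0@[21:21]
i=22 'c': node 1→2 (via fail)
i=23 'a': node 2→3  emit P0@[23:23],P2@[22:23]
i=24 'a': node 3→10 (via fail)  emit P0@[24:24],P4@[23:24]
i=25 'a': node 10→10 (via fail)  emit P0@[25:25],P4@[24:25]
i=26 'a': node 10→10 (via fail)  emit P0@[26:26],P4@[25:26]
i=27 'b': node 10→11  emit P5@[25:27]
i=28 'b': node 11→6 (via fail)
i=29 'c': node 6→7
i=30 'c': node 7→8
i=31 'b': node 8→9  emit P3@[28:31],P6@[30:31]
i=32 'a': node 9→1 (via fail)  emit P0@[32:32]
i=33 'a': node 1→10  emit P0@[33:33],P4@[32:33]
i=34 'b': node 10→11  emit P5@[32:34]
i=35 'c': node 11→7 (via fail)
i=36 'a': node 7→3 (via fail)  emit P0@[36:36],P2@[35:36]
i=37 'a': node 3→10 (via fail)  emit P0@[37:37],P4@[36:37]
i=38 'b': node 10→11  emit P5@[36:38]
i=39 'a': node 11→1 (via fail)  emit P0@[39:39]
i=40 'a': node 1→10  emit P0@[40:40],P4@[39:40]
i=41 'a': node 10→10 (via fail)  emit P0@[41:41],P4@[40:41]
i=42 'b': node 10→11  emit P5@[40:42]
i=43 'c': node 11→7 (via fail)
i=44 'a': node 7→3 (via fail)  emit P0@[44:44],P2@[43:44]
i=45 'c': node 3→4
i=46 'b': node 4→5  emit P1@[43:46],P6@[45:46]
i=47 'a': node 5→1 (via fail)  emit P0@[47:47]
i=48 'a': node 1→10  emit P0@[48:48],P4@[47:48]
i=49 'b': node 10→11  emit P5@[47:49]

Matches: [[3,0],[3,2],[5,1],[5,6],[6,0],[7,0],[7,4],[8,0],[8,4],[9,5],[10,0],[12,0],[14,0],[16,0],[20,3],[20,6],[21,0],[23,0],[23,2],[24,0],[24,4],[25,0],[25,4],[26,0],[26,4],[27,5],[31,3],[31,6],[32,0],[33,0],[33,4],[34,5],[36,0],[36,2],[37,0],[37,4],[38,5],[39,0],[40,0],[40,4],[41,0],[41,4],[42,5],[44,0],[44,2],[46,1],[46,6],[47,0],[48,0],[48,4],[49,5]]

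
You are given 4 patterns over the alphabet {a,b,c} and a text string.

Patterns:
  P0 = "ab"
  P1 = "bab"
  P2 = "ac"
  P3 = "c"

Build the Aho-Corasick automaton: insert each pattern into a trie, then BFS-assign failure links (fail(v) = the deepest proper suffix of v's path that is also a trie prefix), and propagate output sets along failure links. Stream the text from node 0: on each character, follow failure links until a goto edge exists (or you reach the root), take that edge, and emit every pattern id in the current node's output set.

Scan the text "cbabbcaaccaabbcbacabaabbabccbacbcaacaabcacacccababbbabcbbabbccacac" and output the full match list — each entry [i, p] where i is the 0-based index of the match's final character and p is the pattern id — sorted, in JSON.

Construct AC machine:
Trie nodes:
  n0 'ε': a→1 b→3 c→7
  n1 'a': b→2 c→6
  n2 'ab': ·  [P0 ends]
  n3 'b': a→4
  n4 'ba': b→5
  n5 'bab': ·  [P1 ends]
  n6 'ac': ·  [P2 ends]
  n7 'c': ·  [P3 ends]

Failure links (BFS by depth):
  fail(1) 'a': from fail(0)=0 chase 'a': 0 ⇒ 0;  out=∅∪out(0)=∅
  fail(3) 'b': from fail(0)=0 chase 'b': 0 ⇒ 0;  out=∅∪out(0)=∅
  fail(7) 'c': from fail(0)=0 chase 'c': 0 ⇒ 0;  out={3}∪out(0)={3}
  fail(2) 'ab': from fail(1)=0 chase 'b': 0 ⇒ 3;  out={0}∪out(3)={0}
  fail(4) 'ba': from fail(3)=0 chase 'a': 0 ⇒ 1;  out=∅∪out(1)=∅
  fail(6) 'ac': from fail(1)=0 chase 'c': 0 ⇒ 7;  out={2}∪out(7)={2,3}
  fail(5) 'bab': from fail(4)=1 chase 'b': 1 ⇒ 2;  out={1}∪out(2)={0,1}

Scan:
i=0 'c': node 0→7  → match P3@[0:0]
i=1 'b': node 7→3 ·f
i=2 'a': node 3→4
i=3 'b': node 4→5  → match P0@[2:3],P1@[1:3]
i=4 'b': node 5→3 ·f
i=5 'c': node 3→7 ·f  → match P3@[5:5]
i=6 'a': node 7→1 ·f
i=7 'a': node 1→1 ·f
i=8 'c': node 1→6  → match P2@[7:8],P3@[8:8]
i=9 'c': node 6→7 ·f  → match P3@[9:9]
i=10 'a': node 7→1 ·f
i=11 'a': node 1→1 ·f
i=12 'b': node 1→2  → match P0@[11:12]
i=13 'b': node 2→3 ·f
i=14 'c': node 3→7 ·f  → match P3@[14:14]
i=15 'b': node 7→3 ·f
i=16 'a': node 3→4
i=17 'c': node 4→6 ·f  → match P2@[16:17],P3@[17:17]
i=18 'a': node 6→1 ·f
i=19 'b': node 1→2  → match P0@[18:19]
i=20 'a': node 2→4 ·f
i=21 'a': node 4→1 ·f
i=22 'b': node 1→2  → match P0@[21:22]
i=23 'b': node 2→3 ·f
i=24 'a': node 3→4
i=25 'b': node 4→5  → match P0@[24:25],P1@[23:25]
i=26 'c': node 5→7 ·f  → match P3@[26:26]
i=27 'c': node 7→7 ·f  → match P3@[27:27]
i=28 'b': node 7→3 ·f
i=29 'a': node 3→4
i=30 'c': node 4→6 ·f  → match P2@[29:30],P3@[30:30]
i=31 'b': node 6→3 ·f
i=32 'c': node 3→7 ·f  → match P3@[32:32]
i=33 'a': node 7→1 ·f
i=34 'a': node 1→1 ·f
i=35 'c': node 1→6  → match P2@[34:35],P3@[35:35]
i=36 'a': node 6→1 ·f
i=37 'a': node 1→1 ·f
i=38 'b': node 1→2  → match P0@[37:38]
i=39 'c': node 2→7 ·f  → match P3@[39:39]
i=40 'a': node 7→1 ·f
i=41 'c': node 1→6  → match P2@[40:41],P3@[41:41]
i=42 'a': node 6→1 ·f
i=43 'c': node 1→6  → match P2@[42:43],P3@[43:43]
i=44 'c': node 6→7 ·f  → match P3@[44:44]
i=45 'c': node 7→7 ·f  → match P3@[45:45]
i=46 'a': node 7→1 ·f
i=47 'b': node 1→2  → match P0@[46:47]
i=48 'a': node 2→4 ·f
i=49 'b': node 4→5  → match P0@[48:49],P1@[47:49]
i=50 'b': node 5→3 ·f
i=51 'b': node 3→3 ·f
i=52 'a': node 3→4
i=53 'b': node 4→5  → match P0@[52:53],P1@[51:53]
i=54 'c': node 5→7 ·f  → match P3@[54:54]
i=55 'b': node 7→3 ·f
i=56 'b': node 3→3 ·f
i=57 'a': node 3→4
i=58 'b': node 4→5  → match P0@[57:58],P1@[56:58]
i=59 'b': node 5→3 ·f
i=60 'c': node 3→7 ·f  → match P3@[60:60]
i=61 'c': node 7→7 ·f  → match P3@[61:61]
i=62 'a': node 7→1 ·f
i=63 'c': node 1→6  → match P2@[62:63],P3@[63:63]
i=64 'a': node 6→1 ·f
i=65 'c': node 1→6  → match P2@[64:65],P3@[65:65]

Matches: [[0,3],[3,0],[3,1],[5,3],[8,2],[8,3],[9,3],[12,0],[14,3],[17,2],[17,3],[19,0],[22,0],[25,0],[25,1],[26,3],[27,3],[30,2],[30,3],[32,3],[35,2],[35,3],[38,0],[39,3],[41,2],[41,3],[43,2],[43,3],[44,3],[45,3],[47,0],[49,0],[49,1],[53,0],[53,1],[54,3],[58,0],[58,1],[60,3],[61,3],[63,2],[63,3],[65,2],[65,3]]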